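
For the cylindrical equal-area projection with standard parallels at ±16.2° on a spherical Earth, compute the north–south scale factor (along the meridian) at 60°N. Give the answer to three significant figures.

0.521

A cylindrical equal-area projection with standard parallel φ₀ has meridian scale h = cos φ / cos φ₀ and parallel scale k = cos φ₀ / cos φ (so areas are preserved, h·k = 1).
h = cos 60° / cos 16.2° = 0.5000/0.9603 = 0.5207.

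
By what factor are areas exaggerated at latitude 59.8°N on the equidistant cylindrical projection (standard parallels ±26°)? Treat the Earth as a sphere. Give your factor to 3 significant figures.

The equidistant cylindrical projection with φ₀ = 26° has h = 1 (meridians true) and k = cos φ₀ / cos φ along parallels.
Areal scale = h·k = 1 × cos φ₀ / cos φ; at 59.8°, h = 1.000, k = 1.787, so h·k = 1.787.

1.79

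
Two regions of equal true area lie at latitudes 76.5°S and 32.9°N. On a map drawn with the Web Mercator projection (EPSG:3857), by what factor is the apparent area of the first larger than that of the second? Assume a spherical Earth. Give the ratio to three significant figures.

Mercator areal scale is sec²φ.
At 76.5°: sec²(76.5°) = 1/0.2334² = 18.35.
At 32.9°: sec²(32.9°) = 1/0.8396² = 1.419.
Ratio = 18.35/1.419 = cos²(32.9°)/cos²(76.5°) ≈ 12.9.

12.9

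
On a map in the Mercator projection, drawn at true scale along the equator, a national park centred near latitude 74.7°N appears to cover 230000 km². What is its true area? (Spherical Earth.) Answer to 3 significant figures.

16000 km²

For Mercator, h = k = sec φ (a conformal cylindrical projection has a single point scale, 1/cos φ).
Areal scale = k² = sec²φ = 1/cos²(74.7°) = 1/0.2639² = 14.36.
True area = apparent / (areal scale) = 230000 / 14.36 ≈ 16000 km².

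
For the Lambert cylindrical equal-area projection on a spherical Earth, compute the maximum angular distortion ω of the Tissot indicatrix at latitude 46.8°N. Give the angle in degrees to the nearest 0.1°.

42.4°

The Lambert cylindrical equal-area projection is the cylindrical equal-area projection with its standard parallel at the equator (φ₀ = 0). For cylindrical equal-area with standard parallel φ₀, h = cos φ / cos φ₀ and k = cos φ₀ / cos φ, so h·k = 1.
At 46.8°: h = 0.6845, k = 1.461; principal scales a = 1.461, b = 0.6845.
sin(ω/2) = (a − b)/(a + b) = 0.7763/2.145 = 0.3618, so ω = 2 arcsin(0.3618) ≈ 42.4°.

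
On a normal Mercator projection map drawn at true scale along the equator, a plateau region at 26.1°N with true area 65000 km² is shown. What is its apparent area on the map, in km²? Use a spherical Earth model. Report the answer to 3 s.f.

The Mercator projection is conformal; its linear scale factor is the same in every direction and equals sec φ = 1/cos φ.
Areal scale = k² = sec²φ = 1/cos²(26.1°) = 1/0.8980² = 1.240.
Apparent area = 65000 × 1.240 ≈ 80600 km².

80600 km²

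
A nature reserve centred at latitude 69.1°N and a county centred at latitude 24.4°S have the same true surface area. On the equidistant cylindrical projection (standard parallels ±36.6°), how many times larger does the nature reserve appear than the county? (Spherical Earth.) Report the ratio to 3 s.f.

2.55

The equidistant cylindrical projection with φ₀ = 36.6° has h = 1 (meridians true) and k = cos φ₀ / cos φ along parallels.
Areal scale at 69.1°: h·k = 1.000 × 2.250 = 2.250.
Areal scale at 24.4°: h·k = 1.000 × 0.8816 = 0.8816.
Ratio = 2.250/0.8816 ≈ 2.55.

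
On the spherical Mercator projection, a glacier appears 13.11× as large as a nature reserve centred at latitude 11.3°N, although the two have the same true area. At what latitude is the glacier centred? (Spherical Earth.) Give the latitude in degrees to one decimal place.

74.3°

Mercator areal scale is sec²φ, so apparent-area ratio = sec²φ₁ / sec²φ₂ = cos²φ₂ / cos²φ₁.
cos²φ₂ / cos²φ₁ = 13.11  ⇒  cos φ₁ = cos 11.3° / √13.11 = 0.9806/3.621 = 0.2708.
φ₁ = arccos(0.2708) ≈ 74.3°.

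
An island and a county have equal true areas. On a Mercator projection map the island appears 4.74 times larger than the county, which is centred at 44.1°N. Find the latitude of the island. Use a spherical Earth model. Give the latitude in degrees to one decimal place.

Mercator areal scale is sec²φ, so apparent-area ratio = sec²φ₁ / sec²φ₂ = cos²φ₂ / cos²φ₁.
cos²φ₂ / cos²φ₁ = 4.74  ⇒  cos φ₁ = cos 44.1° / √4.74 = 0.7181/2.177 = 0.3298.
φ₁ = arccos(0.3298) ≈ 70.7°.

70.7°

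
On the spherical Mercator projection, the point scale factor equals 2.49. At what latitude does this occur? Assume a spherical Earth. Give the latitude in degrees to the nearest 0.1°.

66.3°

Mercator scale is k = sec φ = 1/cos φ.
1/cos φ = 2.49  ⇒  cos φ = 0.4016  ⇒  φ = arccos(0.4016) ≈ 66.3°.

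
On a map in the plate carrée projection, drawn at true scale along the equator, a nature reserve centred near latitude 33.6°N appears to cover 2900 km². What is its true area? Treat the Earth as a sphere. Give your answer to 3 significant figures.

2420 km²

Plate carrée maps x = Rλ, y = Rφ. The meridian scale is h = 1 and the parallel scale is k = 1/cos φ = sec φ.
Areal scale = h·k = 1 × sec φ; at 33.6°, h = 1.000, k = 1.201, so h·k = 1.201.
True area = apparent / (areal scale) = 2900 / 1.201 ≈ 2420 km².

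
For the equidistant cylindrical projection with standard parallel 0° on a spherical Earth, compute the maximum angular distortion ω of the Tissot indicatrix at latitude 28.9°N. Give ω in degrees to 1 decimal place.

Plate carrée maps x = Rλ, y = Rφ. The meridian scale is h = 1 and the parallel scale is k = 1/cos φ = sec φ.
At 28.9°: h = 1.000, k = 1.142; principal scales a = 1.142, b = 1.000.
sin(ω/2) = (a − b)/(a + b) = 0.1423/2.142 = 0.06640, so ω = 2 arcsin(0.06640) ≈ 7.6°.

7.6°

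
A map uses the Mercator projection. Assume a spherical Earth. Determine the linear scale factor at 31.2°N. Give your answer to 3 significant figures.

1.17

Mercator is conformal, so the point scale is isotropic: h = k = sec φ = 1/cos φ.
k = 1/cos 31.2° = 1/0.8554 = 1.169.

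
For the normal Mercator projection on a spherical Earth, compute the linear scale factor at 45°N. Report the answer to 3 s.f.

1.41

For Mercator, h = k = sec φ (a conformal cylindrical projection has a single point scale, 1/cos φ).
k = 1/cos 45° = 1/0.7071 = 1.414.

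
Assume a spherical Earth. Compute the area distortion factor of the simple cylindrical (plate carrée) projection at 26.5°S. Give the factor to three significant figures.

For the equirectangular projection with φ₀ = 0 (plate carrée), h = 1 along meridians and k = sec φ along parallels.
Areal scale = h·k = 1 × sec φ; at 26.5°, h = 1.000, k = 1.117, so h·k = 1.117.

1.12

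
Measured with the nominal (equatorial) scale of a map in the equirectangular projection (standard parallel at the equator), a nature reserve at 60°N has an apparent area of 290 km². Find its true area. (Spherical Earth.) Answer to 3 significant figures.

145 km²

In the plate carrée (x = Rλ, y = Rφ), meridians are true-scale (h = 1) and parallels are stretched by k = sec φ.
Areal scale = h·k = 1 × sec φ; at 60°, h = 1.000, k = 2.000, so h·k = 2.000.
True area = apparent / (areal scale) = 290 / 2.000 ≈ 145 km².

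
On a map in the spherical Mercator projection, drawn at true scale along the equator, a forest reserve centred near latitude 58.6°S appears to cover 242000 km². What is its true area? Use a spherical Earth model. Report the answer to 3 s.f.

65700 km²

For Mercator, h = k = sec φ (a conformal cylindrical projection has a single point scale, 1/cos φ).
Areal scale = k² = sec²φ = 1/cos²(58.6°) = 1/0.5210² = 3.684.
True area = apparent / (areal scale) = 242000 / 3.684 ≈ 65700 km².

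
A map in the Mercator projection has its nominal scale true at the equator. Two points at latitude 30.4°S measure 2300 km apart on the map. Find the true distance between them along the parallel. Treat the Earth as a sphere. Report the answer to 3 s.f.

Mercator is conformal, so the point scale is isotropic: h = k = sec φ = 1/cos φ.
Along the parallel at 30.4°, map distances are exaggerated by k = sec 30.4° = 1.159.
True distance = 2300 / 1.159 = 2300 × cos 30.4° ≈ 1980 km.

1980 km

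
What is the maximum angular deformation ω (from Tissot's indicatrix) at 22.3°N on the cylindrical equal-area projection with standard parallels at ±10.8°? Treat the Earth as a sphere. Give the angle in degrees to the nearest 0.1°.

6.9°

Cylindrical equal-area (φ₀ = 10.8°): h = cos φ / cos 10.8° along meridians, k = cos 10.8° / cos φ along parallels; h·k = 1.
At 22.3°: h = 0.9419, k = 1.062; principal scales a = 1.062, b = 0.9419.
sin(ω/2) = (a − b)/(a + b) = 0.1198/2.004 = 0.05979, so ω = 2 arcsin(0.05979) ≈ 6.9°.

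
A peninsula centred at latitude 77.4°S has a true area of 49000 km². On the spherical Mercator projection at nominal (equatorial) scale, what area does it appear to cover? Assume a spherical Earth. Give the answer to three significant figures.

For Mercator, h = k = sec φ (a conformal cylindrical projection has a single point scale, 1/cos φ).
Areal scale = k² = sec²φ = 1/cos²(77.4°) = 1/0.2181² = 21.01.
Apparent area = 49000 × 21.01 ≈ 1030000 km².

1030000 km²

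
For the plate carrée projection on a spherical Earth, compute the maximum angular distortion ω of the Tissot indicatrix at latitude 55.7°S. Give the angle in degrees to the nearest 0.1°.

For the equirectangular projection with φ₀ = 0 (plate carrée), h = 1 along meridians and k = sec φ along parallels.
At 55.7°: h = 1.000, k = 1.775; principal scales a = 1.775, b = 1.000.
sin(ω/2) = (a − b)/(a + b) = 0.7745/2.775 = 0.2792, so ω = 2 arcsin(0.2792) ≈ 32.4°.

32.4°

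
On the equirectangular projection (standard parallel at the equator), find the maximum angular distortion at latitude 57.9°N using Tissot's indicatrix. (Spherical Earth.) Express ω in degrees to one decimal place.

35.6°

In the plate carrée (x = Rλ, y = Rφ), meridians are true-scale (h = 1) and parallels are stretched by k = sec φ.
At 57.9°: h = 1.000, k = 1.882; principal scales a = 1.882, b = 1.000.
sin(ω/2) = (a − b)/(a + b) = 0.8818/2.882 = 0.3060, so ω = 2 arcsin(0.3060) ≈ 35.6°.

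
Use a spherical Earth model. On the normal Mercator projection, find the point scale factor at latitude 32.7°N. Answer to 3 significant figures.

1.19

For Mercator, h = k = sec φ (a conformal cylindrical projection has a single point scale, 1/cos φ).
k = 1/cos 32.7° = 1/0.8415 = 1.188.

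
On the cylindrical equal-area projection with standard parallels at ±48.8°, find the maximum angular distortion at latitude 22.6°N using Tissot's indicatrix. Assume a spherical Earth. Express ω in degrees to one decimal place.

38.0°

A cylindrical equal-area projection with standard parallel φ₀ has meridian scale h = cos φ / cos φ₀ and parallel scale k = cos φ₀ / cos φ (so areas are preserved, h·k = 1).
At 22.6°: h = 1.402, k = 0.7135; principal scales a = 1.402, b = 0.7135.
sin(ω/2) = (a − b)/(a + b) = 0.6881/2.115 = 0.3253, so ω = 2 arcsin(0.3253) ≈ 38.0°.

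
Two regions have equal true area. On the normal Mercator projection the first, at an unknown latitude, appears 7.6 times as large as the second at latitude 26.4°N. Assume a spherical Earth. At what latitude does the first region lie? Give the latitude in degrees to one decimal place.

Mercator areal scale is sec²φ, so apparent-area ratio = sec²φ₁ / sec²φ₂ = cos²φ₂ / cos²φ₁.
cos²φ₂ / cos²φ₁ = 7.6  ⇒  cos φ₁ = cos 26.4° / √7.6 = 0.8957/2.757 = 0.3249.
φ₁ = arccos(0.3249) ≈ 71.0°.

71.0°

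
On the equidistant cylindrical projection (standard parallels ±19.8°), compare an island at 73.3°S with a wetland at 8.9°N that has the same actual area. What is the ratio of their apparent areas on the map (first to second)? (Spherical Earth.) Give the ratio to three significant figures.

3.44

With standard parallel φ₀ = 19.8°, the equirectangular projection gives x = Rλ cos φ₀, y = Rφ, so h = 1 and k = cos 19.8° / cos φ.
Areal scale at 73.3°: h·k = 1.000 × 3.274 = 3.274.
Areal scale at 8.9°: h·k = 1.000 × 0.9523 = 0.9523.
Ratio = 3.274/0.9523 ≈ 3.44.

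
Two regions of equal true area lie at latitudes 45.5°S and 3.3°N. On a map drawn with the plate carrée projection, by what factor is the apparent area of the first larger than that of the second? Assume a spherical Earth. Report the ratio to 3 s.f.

For the equirectangular projection with φ₀ = 0 (plate carrée), h = 1 along meridians and k = sec φ along parallels.
Areal scale at 45.5°: h·k = 1.000 × 1.427 = 1.427.
Areal scale at 3.3°: h·k = 1.000 × 1.002 = 1.002.
Ratio = 1.427/1.002 ≈ 1.42.

1.42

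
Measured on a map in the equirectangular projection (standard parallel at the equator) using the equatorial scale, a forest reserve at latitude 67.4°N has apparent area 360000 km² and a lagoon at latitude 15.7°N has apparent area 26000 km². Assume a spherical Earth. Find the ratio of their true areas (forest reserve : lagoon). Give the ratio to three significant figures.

5.53

Plate carrée has h = 1 and k = sec φ, giving areal scale sec φ; true area = (apparent area) · cos φ.
True area of forest reserve: 360000 × cos(67.4°) = 360000 × 0.3843 = 138300 km².
True area of lagoon: 26000 × cos(15.7°) = 26000 × 0.9627 = 25030 km².
Ratio = 138300 / 25030 ≈ 5.53.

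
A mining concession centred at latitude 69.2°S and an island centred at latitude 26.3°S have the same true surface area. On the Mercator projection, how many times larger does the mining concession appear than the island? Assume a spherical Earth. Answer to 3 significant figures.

Mercator is conformal with k = sec φ, so areal scale = k² = sec²φ.
At 69.2°: sec²(69.2°) = 1/0.3551² = 7.930.
At 26.3°: sec²(26.3°) = 1/0.8965² = 1.244.
Ratio = 7.930/1.244 = cos²(26.3°)/cos²(69.2°) ≈ 6.37.

6.37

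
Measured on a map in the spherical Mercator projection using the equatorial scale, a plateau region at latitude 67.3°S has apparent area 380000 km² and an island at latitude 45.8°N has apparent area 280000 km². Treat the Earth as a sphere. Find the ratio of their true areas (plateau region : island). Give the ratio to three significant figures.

0.416

Since Mercator area scale is 1/cos²φ, the true area equals the apparent area multiplied by cos²φ.
True area of plateau region: 380000 × cos²(67.3°) = 380000 × 0.1489 = 56590 km².
True area of island: 280000 × cos²(45.8°) = 280000 × 0.4860 = 136100 km².
Ratio = 56590 / 136100 ≈ 0.416.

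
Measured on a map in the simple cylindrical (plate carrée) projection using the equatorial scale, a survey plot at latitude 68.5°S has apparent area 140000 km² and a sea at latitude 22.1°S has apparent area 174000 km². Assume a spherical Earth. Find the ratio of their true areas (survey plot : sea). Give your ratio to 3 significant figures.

0.318

Plate carrée has h = 1 and k = sec φ, giving areal scale sec φ; true area = (apparent area) · cos φ.
True area of survey plot: 140000 × cos(68.5°) = 140000 × 0.3665 = 51310 km².
True area of sea: 174000 × cos(22.1°) = 174000 × 0.9265 = 161200 km².
Ratio = 51310 / 161200 ≈ 0.318.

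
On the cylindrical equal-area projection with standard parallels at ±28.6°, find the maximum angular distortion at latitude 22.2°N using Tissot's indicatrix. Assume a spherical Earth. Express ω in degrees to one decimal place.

6.1°

For cylindrical equal-area with standard parallel φ₀, h = cos φ / cos φ₀ and k = cos φ₀ / cos φ, so h·k = 1.
At 22.2°: h = 1.055, k = 0.9483; principal scales a = 1.055, b = 0.9483.
sin(ω/2) = (a − b)/(a + b) = 0.1063/2.003 = 0.05306, so ω = 2 arcsin(0.05306) ≈ 6.1°.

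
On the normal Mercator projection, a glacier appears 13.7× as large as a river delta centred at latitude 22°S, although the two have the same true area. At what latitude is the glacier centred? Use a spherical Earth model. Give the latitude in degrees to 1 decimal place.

75.5°

For equal true areas on Mercator, apparent areas scale as sec²φ, so the ratio is cos²φ₂ / cos²φ₁.
cos²φ₂ / cos²φ₁ = 13.7  ⇒  cos φ₁ = cos 22° / √13.7 = 0.9272/3.701 = 0.2505.
φ₁ = arccos(0.2505) ≈ 75.5°.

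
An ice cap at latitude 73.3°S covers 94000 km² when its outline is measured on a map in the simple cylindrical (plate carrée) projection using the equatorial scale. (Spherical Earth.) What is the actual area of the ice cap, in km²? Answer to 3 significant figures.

In the plate carrée (x = Rλ, y = Rφ), meridians are true-scale (h = 1) and parallels are stretched by k = sec φ.
Areal scale = h·k = 1 × sec φ; at 73.3°, h = 1.000, k = 3.480, so h·k = 3.480.
True area = apparent / (areal scale) = 94000 / 3.480 ≈ 27000 km².

27000 km²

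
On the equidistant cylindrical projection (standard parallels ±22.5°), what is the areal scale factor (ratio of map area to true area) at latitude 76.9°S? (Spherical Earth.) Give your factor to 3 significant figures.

In the equirectangular projection with standard parallel φ₀ = 22.5° (x = Rλ cos φ₀, y = Rφ), meridians are true-scale (h = 1) and the parallel scale is k = cos φ₀ / cos φ.
Areal scale = h·k = 1 × cos φ₀ / cos φ; at 76.9°, h = 1.000, k = 4.076, so h·k = 4.076.

4.08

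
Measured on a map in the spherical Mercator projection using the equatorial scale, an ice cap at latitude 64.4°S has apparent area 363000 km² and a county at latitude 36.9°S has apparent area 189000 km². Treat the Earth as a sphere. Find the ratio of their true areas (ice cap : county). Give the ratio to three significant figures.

0.561

Since Mercator area scale is 1/cos²φ, the true area equals the apparent area multiplied by cos²φ.
True area of ice cap: 363000 × cos²(64.4°) = 363000 × 0.1867 = 67770 km².
True area of county: 189000 × cos²(36.9°) = 189000 × 0.6395 = 120900 km².
Ratio = 67770 / 120900 ≈ 0.561.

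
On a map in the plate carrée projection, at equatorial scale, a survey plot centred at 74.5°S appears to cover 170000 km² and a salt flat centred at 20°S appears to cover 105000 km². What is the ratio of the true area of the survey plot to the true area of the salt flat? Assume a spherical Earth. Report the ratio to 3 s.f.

On the plate carrée, areal scale = h·k = 1 × sec φ, so true area = apparent × cos φ.
True area of survey plot: 170000 × cos(74.5°) = 170000 × 0.2672 = 45430 km².
True area of salt flat: 105000 × cos(20°) = 105000 × 0.9397 = 98670 km².
Ratio = 45430 / 98670 ≈ 0.460.

0.460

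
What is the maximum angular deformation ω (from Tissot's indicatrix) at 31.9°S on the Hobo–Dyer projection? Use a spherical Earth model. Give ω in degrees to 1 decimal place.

7.8°

The Hobo–Dyer projection is cylindrical equal-area with φ₀ = 37.5°. Cylindrical equal-area (φ₀ = 37.5°): h = cos φ / cos 37.5° along meridians, k = cos 37.5° / cos φ along parallels; h·k = 1.
At 31.9°: h = 1.070, k = 0.9345; principal scales a = 1.070, b = 0.9345.
sin(ω/2) = (a − b)/(a + b) = 0.1356/2.005 = 0.06765, so ω = 2 arcsin(0.06765) ≈ 7.8°.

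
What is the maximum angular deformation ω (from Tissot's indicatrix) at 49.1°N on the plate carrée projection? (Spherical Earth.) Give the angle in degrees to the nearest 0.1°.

In the plate carrée (x = Rλ, y = Rφ), meridians are true-scale (h = 1) and parallels are stretched by k = sec φ.
At 49.1°: h = 1.000, k = 1.527; principal scales a = 1.527, b = 1.000.
sin(ω/2) = (a − b)/(a + b) = 0.5273/2.527 = 0.2086, so ω = 2 arcsin(0.2086) ≈ 24.1°.

24.1°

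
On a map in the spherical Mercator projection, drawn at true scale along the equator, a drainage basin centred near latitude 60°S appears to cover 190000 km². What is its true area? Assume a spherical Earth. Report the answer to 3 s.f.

47500 km²

The Mercator projection is conformal; its linear scale factor is the same in every direction and equals sec φ = 1/cos φ.
Areal scale = k² = sec²φ = 1/cos²(60°) = 1/0.5000² = 4.000.
True area = apparent / (areal scale) = 190000 / 4.000 ≈ 47500 km².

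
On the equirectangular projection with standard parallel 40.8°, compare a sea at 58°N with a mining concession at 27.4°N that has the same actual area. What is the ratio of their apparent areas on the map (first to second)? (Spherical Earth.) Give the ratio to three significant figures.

In the equirectangular projection with standard parallel φ₀ = 40.8° (x = Rλ cos φ₀, y = Rφ), meridians are true-scale (h = 1) and the parallel scale is k = cos φ₀ / cos φ.
Areal scale at 58°: h·k = 1.000 × 1.429 = 1.429.
Areal scale at 27.4°: h·k = 1.000 × 0.8526 = 0.8526.
Ratio = 1.429/0.8526 ≈ 1.68.

1.68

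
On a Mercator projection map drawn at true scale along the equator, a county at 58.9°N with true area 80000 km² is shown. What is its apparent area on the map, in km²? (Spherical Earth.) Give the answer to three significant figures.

The Mercator projection is conformal; its linear scale factor is the same in every direction and equals sec φ = 1/cos φ.
Areal scale = k² = sec²φ = 1/cos²(58.9°) = 1/0.5165² = 3.748.
Apparent area = 80000 × 3.748 ≈ 300000 km².

300000 km²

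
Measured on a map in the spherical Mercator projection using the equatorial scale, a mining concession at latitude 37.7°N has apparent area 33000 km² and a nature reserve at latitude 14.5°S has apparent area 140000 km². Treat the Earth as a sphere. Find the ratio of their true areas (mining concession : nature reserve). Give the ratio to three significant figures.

0.157

Mercator's areal exaggeration is sec²φ; hence true area = (apparent area) · cos²φ.
True area of mining concession: 33000 × cos²(37.7°) = 33000 × 0.6260 = 20660 km².
True area of nature reserve: 140000 × cos²(14.5°) = 140000 × 0.9373 = 131200 km².
Ratio = 20660 / 131200 ≈ 0.157.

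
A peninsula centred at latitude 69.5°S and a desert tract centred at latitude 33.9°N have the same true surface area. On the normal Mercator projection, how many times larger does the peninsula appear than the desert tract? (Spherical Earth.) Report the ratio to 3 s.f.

5.62

Mercator is conformal with k = sec φ, so areal scale = k² = sec²φ.
At 69.5°: sec²(69.5°) = 1/0.3502² = 8.154.
At 33.9°: sec²(33.9°) = 1/0.8300² = 1.452.
Ratio = 8.154/1.452 = cos²(33.9°)/cos²(69.5°) ≈ 5.62.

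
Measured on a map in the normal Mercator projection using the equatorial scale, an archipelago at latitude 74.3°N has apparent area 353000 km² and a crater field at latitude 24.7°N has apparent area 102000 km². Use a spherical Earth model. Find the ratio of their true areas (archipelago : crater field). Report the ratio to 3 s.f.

Mercator's areal exaggeration is sec²φ; hence true area = (apparent area) · cos²φ.
True area of archipelago: 353000 × cos²(74.3°) = 353000 × 0.07322 = 25850 km².
True area of crater field: 102000 × cos²(24.7°) = 102000 × 0.8254 = 84190 km².
Ratio = 25850 / 84190 ≈ 0.307.

0.307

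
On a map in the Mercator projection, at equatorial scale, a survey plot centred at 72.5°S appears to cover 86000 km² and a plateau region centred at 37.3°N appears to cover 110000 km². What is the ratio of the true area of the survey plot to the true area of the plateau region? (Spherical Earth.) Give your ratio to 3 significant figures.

Mercator's areal exaggeration is sec²φ; hence true area = (apparent area) · cos²φ.
True area of survey plot: 86000 × cos²(72.5°) = 86000 × 0.09042 = 7776 km².
True area of plateau region: 110000 × cos²(37.3°) = 110000 × 0.6328 = 69610 km².
Ratio = 7776 / 69610 ≈ 0.112.

0.112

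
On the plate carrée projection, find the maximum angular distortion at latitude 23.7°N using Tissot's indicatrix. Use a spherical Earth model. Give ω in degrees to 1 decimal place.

5.0°

For the equirectangular projection with φ₀ = 0 (plate carrée), h = 1 along meridians and k = sec φ along parallels.
At 23.7°: h = 1.000, k = 1.092; principal scales a = 1.092, b = 1.000.
sin(ω/2) = (a − b)/(a + b) = 0.09211/2.092 = 0.04403, so ω = 2 arcsin(0.04403) ≈ 5.0°.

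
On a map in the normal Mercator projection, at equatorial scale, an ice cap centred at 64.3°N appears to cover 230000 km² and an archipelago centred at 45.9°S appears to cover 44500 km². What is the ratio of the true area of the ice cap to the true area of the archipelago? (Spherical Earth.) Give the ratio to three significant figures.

Mercator's areal exaggeration is sec²φ; hence true area = (apparent area) · cos²φ.
True area of ice cap: 230000 × cos²(64.3°) = 230000 × 0.1881 = 43250 km².
True area of archipelago: 44500 × cos²(45.9°) = 44500 × 0.4843 = 21550 km².
Ratio = 43250 / 21550 ≈ 2.01.

2.01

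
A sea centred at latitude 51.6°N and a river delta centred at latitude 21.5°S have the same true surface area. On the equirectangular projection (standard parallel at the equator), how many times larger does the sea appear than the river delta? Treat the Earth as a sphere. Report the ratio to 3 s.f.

In the plate carrée (x = Rλ, y = Rφ), meridians are true-scale (h = 1) and parallels are stretched by k = sec φ.
Areal scale at 51.6°: h·k = 1.000 × 1.610 = 1.610.
Areal scale at 21.5°: h·k = 1.000 × 1.075 = 1.075.
Ratio = 1.610/1.075 ≈ 1.50.

1.50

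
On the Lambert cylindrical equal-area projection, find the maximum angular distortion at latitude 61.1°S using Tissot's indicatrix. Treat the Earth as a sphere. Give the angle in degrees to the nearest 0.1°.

The Lambert cylindrical equal-area projection is the cylindrical equal-area projection with its standard parallel at the equator (φ₀ = 0). For cylindrical equal-area with standard parallel φ₀, h = cos φ / cos φ₀ and k = cos φ₀ / cos φ, so h·k = 1.
At 61.1°: h = 0.4833, k = 2.069; principal scales a = 2.069, b = 0.4833.
sin(ω/2) = (a − b)/(a + b) = 1.586/2.552 = 0.6213, so ω = 2 arcsin(0.6213) ≈ 76.8°.

76.8°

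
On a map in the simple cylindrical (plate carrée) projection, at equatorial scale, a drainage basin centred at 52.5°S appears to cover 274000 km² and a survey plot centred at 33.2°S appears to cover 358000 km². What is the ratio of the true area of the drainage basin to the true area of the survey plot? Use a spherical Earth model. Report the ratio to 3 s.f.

On the plate carrée, areal scale = h·k = 1 × sec φ, so true area = apparent × cos φ.
True area of drainage basin: 274000 × cos(52.5°) = 274000 × 0.6088 = 166800 km².
True area of survey plot: 358000 × cos(33.2°) = 358000 × 0.8368 = 299600 km².
Ratio = 166800 / 299600 ≈ 0.557.

0.557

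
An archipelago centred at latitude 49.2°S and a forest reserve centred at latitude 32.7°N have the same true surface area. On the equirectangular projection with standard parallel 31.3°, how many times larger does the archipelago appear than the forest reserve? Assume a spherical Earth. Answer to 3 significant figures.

With standard parallel φ₀ = 31.3°, the equirectangular projection gives x = Rλ cos φ₀, y = Rφ, so h = 1 and k = cos 31.3° / cos φ.
Areal scale at 49.2°: h·k = 1.000 × 1.308 = 1.308.
Areal scale at 32.7°: h·k = 1.000 × 1.015 = 1.015.
Ratio = 1.308/1.015 ≈ 1.29.

1.29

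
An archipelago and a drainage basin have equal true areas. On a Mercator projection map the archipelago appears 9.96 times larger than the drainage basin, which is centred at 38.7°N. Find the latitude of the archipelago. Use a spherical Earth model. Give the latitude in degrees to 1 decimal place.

Mercator areal scale is sec²φ, so apparent-area ratio = sec²φ₁ / sec²φ₂ = cos²φ₂ / cos²φ₁.
cos²φ₂ / cos²φ₁ = 9.96  ⇒  cos φ₁ = cos 38.7° / √9.96 = 0.7804/3.156 = 0.2473.
φ₁ = arccos(0.2473) ≈ 75.7°.

75.7°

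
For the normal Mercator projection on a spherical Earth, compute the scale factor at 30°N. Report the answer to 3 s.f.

For Mercator, h = k = sec φ (a conformal cylindrical projection has a single point scale, 1/cos φ).
k = 1/cos 30° = 1/0.8660 = 1.155.

1.15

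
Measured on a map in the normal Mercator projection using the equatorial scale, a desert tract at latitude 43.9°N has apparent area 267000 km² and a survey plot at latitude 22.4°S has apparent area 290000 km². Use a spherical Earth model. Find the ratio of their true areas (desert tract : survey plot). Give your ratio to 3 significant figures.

On Mercator the areal scale is sec²φ, so true area = apparent × cos²φ.
True area of desert tract: 267000 × cos²(43.9°) = 267000 × 0.5192 = 138600 km².
True area of survey plot: 290000 × cos²(22.4°) = 290000 × 0.8548 = 247900 km².
Ratio = 138600 / 247900 ≈ 0.559.

0.559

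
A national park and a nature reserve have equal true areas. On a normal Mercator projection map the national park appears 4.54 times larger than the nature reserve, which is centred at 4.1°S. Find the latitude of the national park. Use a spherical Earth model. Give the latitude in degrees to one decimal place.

62.1°

For equal true areas on Mercator, apparent areas scale as sec²φ, so the ratio is cos²φ₂ / cos²φ₁.
cos²φ₂ / cos²φ₁ = 4.54  ⇒  cos φ₁ = cos 4.1° / √4.54 = 0.9974/2.131 = 0.4681.
φ₁ = arccos(0.4681) ≈ 62.1°.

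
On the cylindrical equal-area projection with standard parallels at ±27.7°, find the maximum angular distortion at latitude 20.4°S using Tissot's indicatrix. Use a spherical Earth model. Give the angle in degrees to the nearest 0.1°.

For cylindrical equal-area with standard parallel φ₀, h = cos φ / cos φ₀ and k = cos φ₀ / cos φ, so h·k = 1.
At 20.4°: h = 1.059, k = 0.9446; principal scales a = 1.059, b = 0.9446.
sin(ω/2) = (a − b)/(a + b) = 0.1140/2.003 = 0.05689, so ω = 2 arcsin(0.05689) ≈ 6.5°.

6.5°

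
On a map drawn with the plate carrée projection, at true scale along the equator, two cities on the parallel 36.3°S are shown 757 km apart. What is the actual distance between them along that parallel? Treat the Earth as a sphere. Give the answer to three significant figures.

610 km

In the plate carrée (x = Rλ, y = Rφ), meridians are true-scale (h = 1) and parallels are stretched by k = sec φ.
Along the parallel at 36.3°, map distances are exaggerated by k = sec 36.3° = 1.241.
True distance = 757 / 1.241 = 757 × cos 36.3° ≈ 610 km.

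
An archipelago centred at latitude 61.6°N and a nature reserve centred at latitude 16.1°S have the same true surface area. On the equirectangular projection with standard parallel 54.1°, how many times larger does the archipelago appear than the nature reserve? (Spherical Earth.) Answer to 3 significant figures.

The equidistant cylindrical projection with φ₀ = 54.1° has h = 1 (meridians true) and k = cos φ₀ / cos φ along parallels.
Areal scale at 61.6°: h·k = 1.000 × 1.233 = 1.233.
Areal scale at 16.1°: h·k = 1.000 × 0.6103 = 0.6103.
Ratio = 1.233/0.6103 ≈ 2.02.

2.02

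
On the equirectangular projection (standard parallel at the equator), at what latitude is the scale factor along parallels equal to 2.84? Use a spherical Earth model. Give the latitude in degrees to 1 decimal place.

69.4°

Plate carrée: h = 1, k = sec φ along parallels.
sec φ = 2.84  ⇒  cos φ = 0.3521  ⇒  φ ≈ 69.4°.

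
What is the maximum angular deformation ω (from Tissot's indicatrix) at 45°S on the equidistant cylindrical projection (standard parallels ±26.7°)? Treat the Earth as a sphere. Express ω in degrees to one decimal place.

13.4°

In the equirectangular projection with standard parallel φ₀ = 26.7° (x = Rλ cos φ₀, y = Rφ), meridians are true-scale (h = 1) and the parallel scale is k = cos φ₀ / cos φ.
At 45°: h = 1.000, k = 1.263; principal scales a = 1.263, b = 1.000.
sin(ω/2) = (a − b)/(a + b) = 0.2634/2.263 = 0.1164, so ω = 2 arcsin(0.1164) ≈ 13.4°.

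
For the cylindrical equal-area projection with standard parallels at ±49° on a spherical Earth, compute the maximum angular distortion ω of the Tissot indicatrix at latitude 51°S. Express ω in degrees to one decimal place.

4.8°

Cylindrical equal-area (φ₀ = 49°): h = cos φ / cos 49° along meridians, k = cos 49° / cos φ along parallels; h·k = 1.
At 51°: h = 0.9592, k = 1.042; principal scales a = 1.042, b = 0.9592.
sin(ω/2) = (a − b)/(a + b) = 0.08324/2.002 = 0.04159, so ω = 2 arcsin(0.04159) ≈ 4.8°.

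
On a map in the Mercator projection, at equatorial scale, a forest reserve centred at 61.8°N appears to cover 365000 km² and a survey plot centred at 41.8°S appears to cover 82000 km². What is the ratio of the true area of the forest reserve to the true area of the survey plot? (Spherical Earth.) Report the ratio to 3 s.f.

1.79

On Mercator the areal scale is sec²φ, so true area = apparent × cos²φ.
True area of forest reserve: 365000 × cos²(61.8°) = 365000 × 0.2233 = 81510 km².
True area of survey plot: 82000 × cos²(41.8°) = 82000 × 0.5557 = 45570 km².
Ratio = 81510 / 45570 ≈ 1.79.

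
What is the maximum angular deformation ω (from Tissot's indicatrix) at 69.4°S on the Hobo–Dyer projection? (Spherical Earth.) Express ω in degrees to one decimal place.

84.3°

Hobo–Dyer is a cylindrical equal-area projection with standard parallels at ±37.5°. Cylindrical equal-area (φ₀ = 37.5°): h = cos φ / cos 37.5° along meridians, k = cos 37.5° / cos φ along parallels; h·k = 1.
At 69.4°: h = 0.4435, k = 2.255; principal scales a = 2.255, b = 0.4435.
sin(ω/2) = (a − b)/(a + b) = 1.811/2.698 = 0.6713, so ω = 2 arcsin(0.6713) ≈ 84.3°.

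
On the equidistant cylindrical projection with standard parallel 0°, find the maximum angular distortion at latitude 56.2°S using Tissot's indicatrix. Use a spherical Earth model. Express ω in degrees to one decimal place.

33.1°

In the plate carrée (x = Rλ, y = Rφ), meridians are true-scale (h = 1) and parallels are stretched by k = sec φ.
At 56.2°: h = 1.000, k = 1.798; principal scales a = 1.798, b = 1.000.
sin(ω/2) = (a − b)/(a + b) = 0.7976/2.798 = 0.2851, so ω = 2 arcsin(0.2851) ≈ 33.1°.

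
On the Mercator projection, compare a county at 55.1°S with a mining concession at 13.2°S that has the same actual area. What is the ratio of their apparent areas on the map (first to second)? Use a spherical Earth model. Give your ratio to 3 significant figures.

2.90

Mercator is conformal with k = sec φ, so areal scale = k² = sec²φ.
At 55.1°: sec²(55.1°) = 1/0.5721² = 3.055.
At 13.2°: sec²(13.2°) = 1/0.9736² = 1.055.
Ratio = 3.055/1.055 = cos²(13.2°)/cos²(55.1°) ≈ 2.90.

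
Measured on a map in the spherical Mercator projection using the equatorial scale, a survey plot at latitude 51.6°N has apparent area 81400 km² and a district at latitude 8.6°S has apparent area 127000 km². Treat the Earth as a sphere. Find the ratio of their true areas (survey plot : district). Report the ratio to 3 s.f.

0.253

Mercator's areal exaggeration is sec²φ; hence true area = (apparent area) · cos²φ.
True area of survey plot: 81400 × cos²(51.6°) = 81400 × 0.3858 = 31410 km².
True area of district: 127000 × cos²(8.6°) = 127000 × 0.9776 = 124200 km².
Ratio = 31410 / 124200 ≈ 0.253.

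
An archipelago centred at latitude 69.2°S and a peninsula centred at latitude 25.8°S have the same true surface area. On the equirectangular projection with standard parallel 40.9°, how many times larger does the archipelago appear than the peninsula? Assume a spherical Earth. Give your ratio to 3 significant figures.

2.54

The equidistant cylindrical projection with φ₀ = 40.9° has h = 1 (meridians true) and k = cos φ₀ / cos φ along parallels.
Areal scale at 69.2°: h·k = 1.000 × 2.129 = 2.129.
Areal scale at 25.8°: h·k = 1.000 × 0.8395 = 0.8395.
Ratio = 2.129/0.8395 ≈ 2.54.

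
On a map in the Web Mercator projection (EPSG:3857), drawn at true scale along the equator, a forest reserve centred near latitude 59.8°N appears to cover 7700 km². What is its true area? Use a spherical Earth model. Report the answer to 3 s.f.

1950 km²

Mercator is conformal, so the point scale is isotropic: h = k = sec φ = 1/cos φ.
Areal scale = k² = sec²φ = 1/cos²(59.8°) = 1/0.5030² = 3.952.
True area = apparent / (areal scale) = 7700 / 3.952 ≈ 1950 km².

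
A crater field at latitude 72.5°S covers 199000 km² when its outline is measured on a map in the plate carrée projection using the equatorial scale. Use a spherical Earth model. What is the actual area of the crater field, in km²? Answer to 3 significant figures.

In the plate carrée (x = Rλ, y = Rφ), meridians are true-scale (h = 1) and parallels are stretched by k = sec φ.
Areal scale = h·k = 1 × sec φ; at 72.5°, h = 1.000, k = 3.326, so h·k = 3.326.
True area = apparent / (areal scale) = 199000 / 3.326 ≈ 59800 km².

59800 km²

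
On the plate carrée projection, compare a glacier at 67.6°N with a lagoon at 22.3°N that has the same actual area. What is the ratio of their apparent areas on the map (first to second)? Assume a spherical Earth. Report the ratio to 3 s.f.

2.43

In the plate carrée (x = Rλ, y = Rφ), meridians are true-scale (h = 1) and parallels are stretched by k = sec φ.
Areal scale at 67.6°: h·k = 1.000 × 2.624 = 2.624.
Areal scale at 22.3°: h·k = 1.000 × 1.081 = 1.081.
Ratio = 2.624/1.081 ≈ 2.43.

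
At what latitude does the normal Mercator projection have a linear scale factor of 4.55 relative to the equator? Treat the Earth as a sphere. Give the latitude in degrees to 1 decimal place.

Mercator scale is k = sec φ = 1/cos φ.
1/cos φ = 4.55  ⇒  cos φ = 0.2198  ⇒  φ = arccos(0.2198) ≈ 77.3°.

77.3°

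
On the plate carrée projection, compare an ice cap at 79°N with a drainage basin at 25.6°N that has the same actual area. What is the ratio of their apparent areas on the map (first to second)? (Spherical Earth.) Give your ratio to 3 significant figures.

For the equirectangular projection with φ₀ = 0 (plate carrée), h = 1 along meridians and k = sec φ along parallels.
Areal scale at 79°: h·k = 1.000 × 5.241 = 5.241.
Areal scale at 25.6°: h·k = 1.000 × 1.109 = 1.109.
Ratio = 5.241/1.109 ≈ 4.73.

4.73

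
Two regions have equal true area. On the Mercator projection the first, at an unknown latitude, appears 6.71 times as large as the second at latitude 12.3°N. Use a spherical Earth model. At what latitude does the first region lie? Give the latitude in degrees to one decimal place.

67.8°

For equal true areas on Mercator, apparent areas scale as sec²φ, so the ratio is cos²φ₂ / cos²φ₁.
cos²φ₂ / cos²φ₁ = 6.71  ⇒  cos φ₁ = cos 12.3° / √6.71 = 0.9770/2.590 = 0.3772.
φ₁ = arccos(0.3772) ≈ 67.8°.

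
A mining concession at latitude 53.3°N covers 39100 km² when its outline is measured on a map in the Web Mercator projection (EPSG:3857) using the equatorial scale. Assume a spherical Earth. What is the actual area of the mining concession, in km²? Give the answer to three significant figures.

Mercator is conformal, so the point scale is isotropic: h = k = sec φ = 1/cos φ.
Areal scale = k² = sec²φ = 1/cos²(53.3°) = 1/0.5976² = 2.800.
True area = apparent / (areal scale) = 39100 / 2.800 ≈ 14000 km².

14000 km²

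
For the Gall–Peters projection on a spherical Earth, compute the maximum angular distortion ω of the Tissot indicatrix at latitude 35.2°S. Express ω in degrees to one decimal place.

16.5°

The Gall–Peters projection is cylindrical equal-area with φ₀ = 45°. Cylindrical equal-area (φ₀ = 45°): h = cos φ / cos 45° along meridians, k = cos 45° / cos φ along parallels; h·k = 1.
At 35.2°: h = 1.156, k = 0.8653; principal scales a = 1.156, b = 0.8653.
sin(ω/2) = (a − b)/(a + b) = 0.2903/2.021 = 0.1436, so ω = 2 arcsin(0.1436) ≈ 16.5°.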